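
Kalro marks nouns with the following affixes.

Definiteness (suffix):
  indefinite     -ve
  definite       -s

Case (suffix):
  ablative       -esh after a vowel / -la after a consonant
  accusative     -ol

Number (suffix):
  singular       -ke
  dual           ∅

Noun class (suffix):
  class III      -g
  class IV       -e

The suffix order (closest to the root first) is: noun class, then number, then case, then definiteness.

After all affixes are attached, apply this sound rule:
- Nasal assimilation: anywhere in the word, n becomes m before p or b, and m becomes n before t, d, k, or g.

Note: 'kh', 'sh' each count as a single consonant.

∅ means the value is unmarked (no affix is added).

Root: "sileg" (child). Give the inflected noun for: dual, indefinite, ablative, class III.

Attach noun class class III -g → silegg.
number = dual: zero marking, form stays silegg.
Attach case ablative -la (after consonant 'g') → sileggla.
Attach definiteness indefinite -ve → silegglave.
Nasal assimilation: no change.

silegglave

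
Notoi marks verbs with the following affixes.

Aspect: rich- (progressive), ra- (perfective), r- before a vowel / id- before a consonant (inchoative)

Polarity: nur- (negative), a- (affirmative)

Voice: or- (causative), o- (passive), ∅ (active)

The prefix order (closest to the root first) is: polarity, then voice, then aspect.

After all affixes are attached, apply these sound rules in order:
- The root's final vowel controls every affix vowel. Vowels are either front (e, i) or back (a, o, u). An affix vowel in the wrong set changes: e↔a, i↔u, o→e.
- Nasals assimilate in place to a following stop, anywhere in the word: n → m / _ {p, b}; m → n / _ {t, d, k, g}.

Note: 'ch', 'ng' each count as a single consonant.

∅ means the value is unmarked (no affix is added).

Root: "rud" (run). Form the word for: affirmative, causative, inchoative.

Attach polarity affirmative a- → arud.
Attach voice causative or- → orarud.
Attach aspect inchoative r- (before vowel 'o') → rorarud.
Vowel harmony: no change.
Nasal assimilation: no change.

rorarud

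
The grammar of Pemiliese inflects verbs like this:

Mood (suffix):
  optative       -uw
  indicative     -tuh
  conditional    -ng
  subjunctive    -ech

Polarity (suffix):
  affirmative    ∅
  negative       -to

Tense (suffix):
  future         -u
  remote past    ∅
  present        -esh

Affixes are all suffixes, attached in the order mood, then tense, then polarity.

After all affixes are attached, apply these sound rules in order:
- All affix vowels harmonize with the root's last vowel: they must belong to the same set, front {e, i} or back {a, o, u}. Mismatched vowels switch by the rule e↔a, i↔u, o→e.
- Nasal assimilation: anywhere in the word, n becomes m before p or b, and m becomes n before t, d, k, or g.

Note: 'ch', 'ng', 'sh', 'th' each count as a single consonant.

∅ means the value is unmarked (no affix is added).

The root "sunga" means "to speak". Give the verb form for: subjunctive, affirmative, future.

sungaachu

Attach mood subjunctive -ech → sungaech.
Attach tense future -u → sungaechu.
polarity = affirmative: zero marking, form stays sungaechu.
Apply vowel harmony: sungaechu → sungaachu.
Nasal assimilation: no change.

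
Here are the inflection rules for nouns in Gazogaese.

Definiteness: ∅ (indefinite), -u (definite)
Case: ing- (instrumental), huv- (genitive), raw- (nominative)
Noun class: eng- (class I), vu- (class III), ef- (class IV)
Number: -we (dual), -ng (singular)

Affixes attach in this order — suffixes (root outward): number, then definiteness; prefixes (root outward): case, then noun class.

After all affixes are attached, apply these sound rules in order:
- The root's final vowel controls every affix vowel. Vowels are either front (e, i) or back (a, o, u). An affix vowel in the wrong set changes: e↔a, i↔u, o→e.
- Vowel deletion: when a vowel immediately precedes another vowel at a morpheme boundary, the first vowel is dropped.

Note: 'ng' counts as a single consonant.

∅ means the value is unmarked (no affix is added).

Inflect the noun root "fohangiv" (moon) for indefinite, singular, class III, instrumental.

vingfohangivng

Attach case instrumental ing- → ingfohangiv.
Attach noun class class III vu- → vuingfohangiv.
Attach number singular -ng → vuingfohangivng.
definiteness = indefinite: zero marking, form stays vuingfohangivng.
Apply vowel harmony: vuingfohangivng → viingfohangivng.
Apply vowel deletion: viingfohangivng → vingfohangivng.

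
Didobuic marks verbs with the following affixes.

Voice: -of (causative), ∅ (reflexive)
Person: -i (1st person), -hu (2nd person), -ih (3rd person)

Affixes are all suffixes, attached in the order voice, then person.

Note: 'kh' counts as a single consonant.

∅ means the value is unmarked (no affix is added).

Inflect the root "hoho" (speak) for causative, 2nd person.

Attach voice causative -of → hohoof.
Attach person 2nd person -hu → hohoofhu.

hohoofhu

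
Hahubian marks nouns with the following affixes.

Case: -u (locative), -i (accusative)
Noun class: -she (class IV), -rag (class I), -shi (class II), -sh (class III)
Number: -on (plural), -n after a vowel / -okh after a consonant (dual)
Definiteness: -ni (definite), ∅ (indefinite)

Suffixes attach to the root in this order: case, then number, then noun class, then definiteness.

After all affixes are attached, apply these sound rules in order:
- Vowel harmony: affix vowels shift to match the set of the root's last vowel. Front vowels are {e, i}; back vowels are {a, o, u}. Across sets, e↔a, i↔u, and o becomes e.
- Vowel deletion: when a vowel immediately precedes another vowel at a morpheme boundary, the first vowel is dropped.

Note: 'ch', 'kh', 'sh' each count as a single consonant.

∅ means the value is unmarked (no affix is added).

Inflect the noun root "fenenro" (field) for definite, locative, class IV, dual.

Attach case locative -u → fenenrou.
Attach number dual -n (after vowel 'u') → fenenroun.
Attach noun class class IV -she → fenenrounshe.
Attach definiteness definite -ni → fenenrounsheni.
Apply vowel harmony: fenenrounsheni → fenenrounshanu.
Apply vowel deletion: fenenrounshanu → fenenrunshanu.

fenenrunshanu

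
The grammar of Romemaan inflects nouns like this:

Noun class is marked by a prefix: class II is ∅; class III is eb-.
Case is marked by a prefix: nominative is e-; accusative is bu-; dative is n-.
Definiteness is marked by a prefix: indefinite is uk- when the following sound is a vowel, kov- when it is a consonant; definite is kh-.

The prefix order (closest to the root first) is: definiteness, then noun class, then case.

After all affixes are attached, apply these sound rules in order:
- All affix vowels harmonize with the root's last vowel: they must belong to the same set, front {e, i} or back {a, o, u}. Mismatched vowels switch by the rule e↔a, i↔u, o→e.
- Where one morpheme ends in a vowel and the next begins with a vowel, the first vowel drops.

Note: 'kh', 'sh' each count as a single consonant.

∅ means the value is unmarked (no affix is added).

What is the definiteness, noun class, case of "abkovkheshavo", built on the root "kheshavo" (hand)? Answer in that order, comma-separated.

indefinite, class III, nominative

Segment: e-eb-kov-kheshavo.
definiteness: uk/kov- → indefinite.
noun class: eb- → class III.
case: e- → nominative.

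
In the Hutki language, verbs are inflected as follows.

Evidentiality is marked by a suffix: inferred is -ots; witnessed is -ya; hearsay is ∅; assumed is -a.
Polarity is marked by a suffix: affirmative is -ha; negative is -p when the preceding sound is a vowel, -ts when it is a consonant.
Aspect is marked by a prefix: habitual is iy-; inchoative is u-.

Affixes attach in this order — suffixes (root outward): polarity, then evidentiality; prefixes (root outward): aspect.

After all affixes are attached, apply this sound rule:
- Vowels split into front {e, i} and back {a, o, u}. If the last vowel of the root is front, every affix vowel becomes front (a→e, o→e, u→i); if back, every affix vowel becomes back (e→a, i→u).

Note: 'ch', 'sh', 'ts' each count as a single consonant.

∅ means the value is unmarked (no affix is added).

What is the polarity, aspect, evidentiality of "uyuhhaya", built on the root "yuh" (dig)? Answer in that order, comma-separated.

affirmative, inchoative, witnessed

Segment: u-yuh-ha-ya.
polarity: -ha → affirmative.
aspect: u- → inchoative.
evidentiality: -ya → witnessed.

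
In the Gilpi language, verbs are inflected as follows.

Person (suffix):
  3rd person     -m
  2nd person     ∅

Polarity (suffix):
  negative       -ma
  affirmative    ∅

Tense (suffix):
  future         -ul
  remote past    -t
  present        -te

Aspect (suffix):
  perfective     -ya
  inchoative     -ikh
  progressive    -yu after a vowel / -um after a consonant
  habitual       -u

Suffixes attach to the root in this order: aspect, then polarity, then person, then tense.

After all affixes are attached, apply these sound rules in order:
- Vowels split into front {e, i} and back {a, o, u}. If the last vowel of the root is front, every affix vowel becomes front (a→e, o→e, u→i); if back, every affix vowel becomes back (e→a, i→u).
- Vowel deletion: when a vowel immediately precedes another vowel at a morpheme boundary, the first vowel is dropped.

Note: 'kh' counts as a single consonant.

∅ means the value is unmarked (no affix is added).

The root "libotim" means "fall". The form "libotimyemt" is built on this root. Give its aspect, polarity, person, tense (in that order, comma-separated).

Segment: libotim-ya-m-t.
aspect: -ya → perfective.
polarity: ∅ → affirmative.
person: -m → 3rd person.
tense: -t → remote past.

perfective, affirmative, 3rd person, remote past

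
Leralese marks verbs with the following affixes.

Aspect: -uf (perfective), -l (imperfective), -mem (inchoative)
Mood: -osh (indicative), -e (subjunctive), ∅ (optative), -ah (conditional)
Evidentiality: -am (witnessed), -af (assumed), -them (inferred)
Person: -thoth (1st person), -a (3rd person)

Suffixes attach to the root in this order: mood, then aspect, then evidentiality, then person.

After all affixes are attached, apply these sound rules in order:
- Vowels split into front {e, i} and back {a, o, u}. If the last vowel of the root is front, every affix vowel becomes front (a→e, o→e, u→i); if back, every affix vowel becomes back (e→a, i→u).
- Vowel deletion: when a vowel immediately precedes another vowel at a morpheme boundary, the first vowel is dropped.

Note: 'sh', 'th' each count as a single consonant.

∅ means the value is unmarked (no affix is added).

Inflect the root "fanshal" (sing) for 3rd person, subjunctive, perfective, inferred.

Attach mood subjunctive -e → fanshale.
Attach aspect perfective -uf → fanshaleuf.
Attach evidentiality inferred -them → fanshaleufthem.
Attach person 3rd person -a → fanshaleufthema.
Apply vowel harmony: fanshaleufthema → fanshalaufthama.
Apply vowel deletion: fanshalaufthama → fanshalufthama.

fanshalufthama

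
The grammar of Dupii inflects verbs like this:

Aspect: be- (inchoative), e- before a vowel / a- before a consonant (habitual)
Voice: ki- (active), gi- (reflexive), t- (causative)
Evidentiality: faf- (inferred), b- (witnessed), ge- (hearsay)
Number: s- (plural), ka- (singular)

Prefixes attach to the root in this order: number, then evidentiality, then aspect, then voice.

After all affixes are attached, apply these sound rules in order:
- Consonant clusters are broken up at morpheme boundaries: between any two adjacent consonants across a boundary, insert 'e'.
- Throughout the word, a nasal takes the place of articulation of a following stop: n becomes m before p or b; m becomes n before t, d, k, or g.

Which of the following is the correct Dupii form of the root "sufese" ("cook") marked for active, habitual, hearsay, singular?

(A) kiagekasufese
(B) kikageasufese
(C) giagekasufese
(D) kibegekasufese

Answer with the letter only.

A

Attach number singular ka- → kasufese.
Attach evidentiality hearsay ge- → gekasufese.
Attach aspect habitual a- (before consonant 'g') → agekasufese.
Attach voice active ki- → kiagekasufese.
Epenthesis: no change.
Nasal assimilation: no change.
So the correct form is kiagekasufese, option (A).
(C) giagekasufese is wrong: it uses reflexive instead of active for voice.
(B) kikageasufese is wrong: it has the affixes in the wrong order.
(D) kibegekasufese is wrong: it uses inchoative instead of habitual for aspect.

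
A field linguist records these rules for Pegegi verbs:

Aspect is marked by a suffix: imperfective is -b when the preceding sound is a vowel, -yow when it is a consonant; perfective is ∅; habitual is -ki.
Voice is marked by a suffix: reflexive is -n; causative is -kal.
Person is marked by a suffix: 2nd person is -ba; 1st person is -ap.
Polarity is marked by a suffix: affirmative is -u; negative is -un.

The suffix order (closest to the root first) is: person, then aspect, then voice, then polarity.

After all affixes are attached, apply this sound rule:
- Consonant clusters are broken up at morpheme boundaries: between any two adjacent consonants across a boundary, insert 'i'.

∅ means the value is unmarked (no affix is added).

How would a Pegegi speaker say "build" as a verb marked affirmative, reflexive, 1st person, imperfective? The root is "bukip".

Attach person 1st person -ap → bukipap.
Attach aspect imperfective -yow (after consonant 'p') → bukipapyow.
Attach voice reflexive -n → bukipapyown.
Attach polarity affirmative -u → bukipapyownu.
Apply epenthesis: bukipapyownu → bukipapiyowinu.

bukipapiyowinu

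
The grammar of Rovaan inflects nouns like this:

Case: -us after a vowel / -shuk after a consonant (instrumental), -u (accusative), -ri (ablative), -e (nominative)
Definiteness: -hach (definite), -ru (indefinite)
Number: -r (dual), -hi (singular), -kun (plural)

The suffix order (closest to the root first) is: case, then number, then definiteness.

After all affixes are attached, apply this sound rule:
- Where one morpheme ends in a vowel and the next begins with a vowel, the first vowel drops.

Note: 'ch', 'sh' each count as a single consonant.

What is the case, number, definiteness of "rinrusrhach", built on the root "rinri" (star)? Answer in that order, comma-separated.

Segment: rinri-us-r-hach.
case: -us/shuk → instrumental.
number: -r → dual.
definiteness: -hach → definite.

instrumental, dual, definite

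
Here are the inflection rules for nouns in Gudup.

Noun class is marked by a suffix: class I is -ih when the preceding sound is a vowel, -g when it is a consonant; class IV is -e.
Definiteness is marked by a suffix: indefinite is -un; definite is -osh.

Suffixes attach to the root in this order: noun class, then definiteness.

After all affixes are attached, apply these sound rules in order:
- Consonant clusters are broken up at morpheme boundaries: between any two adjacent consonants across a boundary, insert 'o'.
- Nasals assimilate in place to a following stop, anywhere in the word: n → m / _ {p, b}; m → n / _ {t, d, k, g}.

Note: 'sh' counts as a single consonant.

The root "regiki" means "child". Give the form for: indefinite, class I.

regikiihun

Attach noun class class I -ih (after vowel 'i') → regikiih.
Attach definiteness indefinite -un → regikiihun.
Epenthesis: no change.
Nasal assimilation: no change.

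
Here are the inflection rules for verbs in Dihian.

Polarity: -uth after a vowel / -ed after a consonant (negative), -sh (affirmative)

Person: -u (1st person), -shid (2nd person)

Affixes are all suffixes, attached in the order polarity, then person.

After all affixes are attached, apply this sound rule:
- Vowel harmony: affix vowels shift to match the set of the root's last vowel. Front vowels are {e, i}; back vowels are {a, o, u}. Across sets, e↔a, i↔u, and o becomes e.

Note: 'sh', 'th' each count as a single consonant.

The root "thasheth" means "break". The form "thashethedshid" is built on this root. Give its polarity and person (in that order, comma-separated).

Segment: thasheth-ed-shid.
polarity: -uth/ed → negative.
person: -shid → 2nd person.

negative, 2nd person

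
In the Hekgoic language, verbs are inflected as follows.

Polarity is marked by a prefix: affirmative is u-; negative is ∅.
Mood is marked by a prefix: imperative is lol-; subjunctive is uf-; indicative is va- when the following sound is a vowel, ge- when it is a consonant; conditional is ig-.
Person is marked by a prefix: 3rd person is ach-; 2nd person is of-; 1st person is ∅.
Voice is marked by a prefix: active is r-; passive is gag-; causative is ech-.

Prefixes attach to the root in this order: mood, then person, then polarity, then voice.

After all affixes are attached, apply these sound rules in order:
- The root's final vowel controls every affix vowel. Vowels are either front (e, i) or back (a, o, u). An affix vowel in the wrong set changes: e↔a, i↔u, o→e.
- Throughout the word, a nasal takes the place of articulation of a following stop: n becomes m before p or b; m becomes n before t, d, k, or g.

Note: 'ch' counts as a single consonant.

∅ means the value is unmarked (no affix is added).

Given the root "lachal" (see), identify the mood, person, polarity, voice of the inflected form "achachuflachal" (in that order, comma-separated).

Segment: ech-ach-uf-lachal.
mood: uf- → subjunctive.
person: ach- → 3rd person.
polarity: ∅ → negative.
voice: ech- → causative.

subjunctive, 3rd person, negative, causative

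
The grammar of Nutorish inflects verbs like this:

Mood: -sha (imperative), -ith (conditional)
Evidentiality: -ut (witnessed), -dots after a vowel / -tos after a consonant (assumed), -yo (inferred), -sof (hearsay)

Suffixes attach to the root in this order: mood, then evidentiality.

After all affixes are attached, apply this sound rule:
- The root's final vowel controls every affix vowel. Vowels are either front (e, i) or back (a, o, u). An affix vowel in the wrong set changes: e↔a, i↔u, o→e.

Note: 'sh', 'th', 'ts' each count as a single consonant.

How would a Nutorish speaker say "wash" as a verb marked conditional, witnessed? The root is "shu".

shuuthut

Attach mood conditional -ith → shuith.
Attach evidentiality witnessed -ut → shuithut.
Apply vowel harmony: shuithut → shuuthut.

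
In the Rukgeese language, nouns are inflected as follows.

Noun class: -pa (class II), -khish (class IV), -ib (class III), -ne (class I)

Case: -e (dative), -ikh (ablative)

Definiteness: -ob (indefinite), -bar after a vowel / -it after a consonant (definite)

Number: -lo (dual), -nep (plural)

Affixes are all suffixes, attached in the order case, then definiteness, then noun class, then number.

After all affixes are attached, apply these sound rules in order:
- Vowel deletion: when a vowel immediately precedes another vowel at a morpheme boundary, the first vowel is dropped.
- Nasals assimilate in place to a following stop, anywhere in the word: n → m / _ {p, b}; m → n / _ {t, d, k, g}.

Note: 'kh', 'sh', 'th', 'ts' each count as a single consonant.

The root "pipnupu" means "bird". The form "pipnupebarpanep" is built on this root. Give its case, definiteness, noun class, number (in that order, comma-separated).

dative, definite, class II, plural

Segment: pipnupu-e-bar-pa-nep.
case: -e → dative.
definiteness: -bar/it → definite.
noun class: -pa → class II.
number: -nep → plural.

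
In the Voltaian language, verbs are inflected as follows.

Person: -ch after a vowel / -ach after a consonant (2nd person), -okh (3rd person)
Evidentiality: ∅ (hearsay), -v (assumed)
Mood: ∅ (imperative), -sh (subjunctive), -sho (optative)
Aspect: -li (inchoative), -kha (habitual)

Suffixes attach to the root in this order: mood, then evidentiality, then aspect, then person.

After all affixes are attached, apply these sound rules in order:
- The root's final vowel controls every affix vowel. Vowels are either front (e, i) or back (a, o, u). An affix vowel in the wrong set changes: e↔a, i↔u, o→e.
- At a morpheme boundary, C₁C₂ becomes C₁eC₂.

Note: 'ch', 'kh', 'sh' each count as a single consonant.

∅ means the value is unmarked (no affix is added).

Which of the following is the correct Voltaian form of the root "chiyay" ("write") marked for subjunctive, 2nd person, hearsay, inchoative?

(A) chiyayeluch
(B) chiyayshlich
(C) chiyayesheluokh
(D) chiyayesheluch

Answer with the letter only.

D

Attach mood subjunctive -sh → chiyaysh.
evidentiality = hearsay: zero marking, form stays chiyaysh.
Attach aspect inchoative -li → chiyayshli.
Attach person 2nd person -ch (after vowel 'i') → chiyayshlich.
Apply vowel harmony: chiyayshlich → chiyayshluch.
Apply epenthesis: chiyayshluch → chiyayesheluch.
So the correct form is chiyayesheluch, option (D).
(C) chiyayesheluokh is wrong: it uses 3rd person instead of 2nd person for person.
(B) chiyayshlich is wrong: it fails to apply the sound rule(s).
(A) chiyayeluch is wrong: it uses imperative instead of subjunctive for mood.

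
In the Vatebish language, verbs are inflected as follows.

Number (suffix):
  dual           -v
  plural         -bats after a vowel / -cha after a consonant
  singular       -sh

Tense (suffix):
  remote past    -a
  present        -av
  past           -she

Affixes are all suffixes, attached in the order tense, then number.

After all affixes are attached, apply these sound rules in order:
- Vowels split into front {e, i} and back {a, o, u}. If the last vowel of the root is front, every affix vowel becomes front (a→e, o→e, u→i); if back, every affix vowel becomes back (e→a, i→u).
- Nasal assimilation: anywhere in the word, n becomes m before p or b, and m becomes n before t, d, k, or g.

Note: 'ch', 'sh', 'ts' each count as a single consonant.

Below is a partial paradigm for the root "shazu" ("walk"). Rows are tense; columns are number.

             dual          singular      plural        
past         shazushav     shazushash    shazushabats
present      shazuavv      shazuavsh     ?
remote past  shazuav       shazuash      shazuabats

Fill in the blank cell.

shazuavcha

Attach tense present -av → shazuav.
Attach number plural -cha (after consonant 'v') → shazuavcha.
Vowel harmony: no change.
Nasal assimilation: no change.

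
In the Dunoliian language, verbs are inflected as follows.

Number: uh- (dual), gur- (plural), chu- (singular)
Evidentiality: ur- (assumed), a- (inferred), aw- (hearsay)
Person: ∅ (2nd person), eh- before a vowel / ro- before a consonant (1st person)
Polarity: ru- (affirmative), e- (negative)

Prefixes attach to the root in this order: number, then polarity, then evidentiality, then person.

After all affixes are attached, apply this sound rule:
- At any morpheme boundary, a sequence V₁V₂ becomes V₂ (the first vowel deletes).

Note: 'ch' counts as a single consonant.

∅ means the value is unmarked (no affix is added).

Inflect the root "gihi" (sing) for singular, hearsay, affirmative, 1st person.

ehawruchugihi

Attach number singular chu- → chugihi.
Attach polarity affirmative ru- → ruchugihi.
Attach evidentiality hearsay aw- → awruchugihi.
Attach person 1st person eh- (before vowel 'a') → ehawruchugihi.
Vowel deletion: no change.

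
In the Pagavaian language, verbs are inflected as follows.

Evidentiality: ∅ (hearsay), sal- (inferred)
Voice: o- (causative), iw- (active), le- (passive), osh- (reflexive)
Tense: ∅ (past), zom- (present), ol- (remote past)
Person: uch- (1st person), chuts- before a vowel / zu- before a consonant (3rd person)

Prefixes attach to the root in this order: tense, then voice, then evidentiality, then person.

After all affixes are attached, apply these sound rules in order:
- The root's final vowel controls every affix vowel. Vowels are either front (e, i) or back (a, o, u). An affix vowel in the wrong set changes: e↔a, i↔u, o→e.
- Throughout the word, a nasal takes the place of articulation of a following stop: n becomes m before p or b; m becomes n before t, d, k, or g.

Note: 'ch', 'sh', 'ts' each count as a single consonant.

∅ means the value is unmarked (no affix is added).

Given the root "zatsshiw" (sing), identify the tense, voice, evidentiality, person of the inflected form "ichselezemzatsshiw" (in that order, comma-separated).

Segment: uch-sal-o-zom-zatsshiw.
tense: zom- → present.
voice: o- → causative.
evidentiality: sal- → inferred.
person: uch- → 1st person.

present, causative, inferred, 1st person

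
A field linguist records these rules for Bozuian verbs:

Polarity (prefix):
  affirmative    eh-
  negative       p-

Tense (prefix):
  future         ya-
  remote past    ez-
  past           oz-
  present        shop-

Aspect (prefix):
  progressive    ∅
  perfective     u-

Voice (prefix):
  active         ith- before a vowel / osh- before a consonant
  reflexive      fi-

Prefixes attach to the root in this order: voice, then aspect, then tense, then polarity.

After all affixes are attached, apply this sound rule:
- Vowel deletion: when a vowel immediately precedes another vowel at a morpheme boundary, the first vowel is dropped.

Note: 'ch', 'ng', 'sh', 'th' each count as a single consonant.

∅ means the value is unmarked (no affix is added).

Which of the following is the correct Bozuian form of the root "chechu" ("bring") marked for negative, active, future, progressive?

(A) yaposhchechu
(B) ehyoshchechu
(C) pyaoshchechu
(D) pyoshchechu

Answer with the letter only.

D

Attach voice active osh- (before consonant 'ch') → oshchechu.
aspect = progressive: zero marking, form stays oshchechu.
Attach tense future ya- → yaoshchechu.
Attach polarity negative p- → pyaoshchechu.
Apply vowel deletion: pyaoshchechu → pyoshchechu.
So the correct form is pyoshchechu, option (D).
(A) yaposhchechu is wrong: it has the affixes in the wrong order.
(B) ehyoshchechu is wrong: it uses affirmative instead of negative for polarity.
(C) pyaoshchechu is wrong: it fails to apply the sound rule(s).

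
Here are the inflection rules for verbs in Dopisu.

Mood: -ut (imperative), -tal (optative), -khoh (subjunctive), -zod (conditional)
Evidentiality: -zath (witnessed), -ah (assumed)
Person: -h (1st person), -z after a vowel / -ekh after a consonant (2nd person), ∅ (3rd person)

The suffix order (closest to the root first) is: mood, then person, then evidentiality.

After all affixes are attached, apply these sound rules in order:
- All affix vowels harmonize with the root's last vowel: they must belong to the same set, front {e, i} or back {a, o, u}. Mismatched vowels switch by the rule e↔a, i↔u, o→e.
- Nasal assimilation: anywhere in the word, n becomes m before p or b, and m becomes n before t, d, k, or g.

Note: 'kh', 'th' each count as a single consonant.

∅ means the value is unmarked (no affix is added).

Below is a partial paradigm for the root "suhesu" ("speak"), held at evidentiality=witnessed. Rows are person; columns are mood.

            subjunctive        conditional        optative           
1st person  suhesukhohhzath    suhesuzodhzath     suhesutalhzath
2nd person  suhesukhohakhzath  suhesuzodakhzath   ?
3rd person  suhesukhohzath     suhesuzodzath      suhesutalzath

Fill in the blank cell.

Attach mood optative -tal → suhesutal.
Attach person 2nd person -ekh (after consonant 'l') → suhesutalekh.
Attach evidentiality witnessed -zath → suhesutalekhzath.
Apply vowel harmony: suhesutalekhzath → suhesutalakhzath.
Nasal assimilation: no change.

suhesutalakhzath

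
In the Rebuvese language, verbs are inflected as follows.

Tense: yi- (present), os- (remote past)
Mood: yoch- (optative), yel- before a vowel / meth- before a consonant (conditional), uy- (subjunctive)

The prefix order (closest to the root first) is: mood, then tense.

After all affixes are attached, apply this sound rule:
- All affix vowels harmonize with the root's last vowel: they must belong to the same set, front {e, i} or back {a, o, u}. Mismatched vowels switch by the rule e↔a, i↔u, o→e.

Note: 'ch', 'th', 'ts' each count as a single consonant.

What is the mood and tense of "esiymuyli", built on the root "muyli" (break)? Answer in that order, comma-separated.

subjunctive, remote past

Segment: os-uy-muyli.
mood: uy- → subjunctive.
tense: os- → remote past.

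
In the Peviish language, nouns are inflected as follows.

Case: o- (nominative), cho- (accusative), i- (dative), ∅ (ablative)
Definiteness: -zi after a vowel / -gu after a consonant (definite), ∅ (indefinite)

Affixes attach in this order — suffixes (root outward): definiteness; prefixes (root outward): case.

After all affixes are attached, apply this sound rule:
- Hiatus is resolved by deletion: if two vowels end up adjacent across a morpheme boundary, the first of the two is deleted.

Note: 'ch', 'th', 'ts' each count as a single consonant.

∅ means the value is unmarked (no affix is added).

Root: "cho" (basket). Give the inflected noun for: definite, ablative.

chozi

Attach definiteness definite -zi (after vowel 'o') → chozi.
case = ablative: zero marking, form stays chozi.
Vowel deletion: no change.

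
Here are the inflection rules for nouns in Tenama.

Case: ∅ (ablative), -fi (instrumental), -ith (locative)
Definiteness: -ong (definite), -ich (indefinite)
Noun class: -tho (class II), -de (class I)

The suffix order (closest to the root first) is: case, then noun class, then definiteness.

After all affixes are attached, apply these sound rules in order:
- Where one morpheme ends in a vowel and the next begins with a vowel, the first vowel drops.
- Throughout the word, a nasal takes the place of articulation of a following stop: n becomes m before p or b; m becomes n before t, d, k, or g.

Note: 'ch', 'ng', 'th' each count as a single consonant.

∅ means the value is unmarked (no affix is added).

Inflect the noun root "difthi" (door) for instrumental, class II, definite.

difthifithong

Attach case instrumental -fi → difthifi.
Attach noun class class II -tho → difthifitho.
Attach definiteness definite -ong → difthifithoong.
Apply vowel deletion: difthifithoong → difthifithong.
Nasal assimilation: no change.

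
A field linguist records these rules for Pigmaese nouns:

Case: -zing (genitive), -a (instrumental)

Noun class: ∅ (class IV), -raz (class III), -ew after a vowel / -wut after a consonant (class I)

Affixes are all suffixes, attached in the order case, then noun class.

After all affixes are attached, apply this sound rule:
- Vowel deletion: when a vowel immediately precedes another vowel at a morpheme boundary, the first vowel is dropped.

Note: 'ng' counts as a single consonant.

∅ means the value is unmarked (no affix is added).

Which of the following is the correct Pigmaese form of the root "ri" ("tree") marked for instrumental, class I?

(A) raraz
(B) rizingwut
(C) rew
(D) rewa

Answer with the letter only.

Attach case instrumental -a → ria.
Attach noun class class I -ew (after vowel 'a') → riaew.
Apply vowel deletion: riaew → rew.
So the correct form is rew, option (C).
(B) rizingwut is wrong: it uses genitive instead of instrumental for case.
(A) raraz is wrong: it uses class III instead of class I for noun class.
(D) rewa is wrong: it has the affixes in the wrong order.

C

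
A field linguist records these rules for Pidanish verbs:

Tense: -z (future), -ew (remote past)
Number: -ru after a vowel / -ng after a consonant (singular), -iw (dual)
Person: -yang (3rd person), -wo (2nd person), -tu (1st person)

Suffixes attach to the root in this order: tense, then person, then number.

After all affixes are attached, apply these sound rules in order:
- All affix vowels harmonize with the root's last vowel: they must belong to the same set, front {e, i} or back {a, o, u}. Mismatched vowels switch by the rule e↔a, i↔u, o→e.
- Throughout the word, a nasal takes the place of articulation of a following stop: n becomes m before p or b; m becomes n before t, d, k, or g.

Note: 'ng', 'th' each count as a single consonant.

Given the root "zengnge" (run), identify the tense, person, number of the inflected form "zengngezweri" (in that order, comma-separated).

future, 2nd person, singular

Segment: zengnge-z-wo-ru.
tense: -z → future.
person: -wo → 2nd person.
number: -ru/ng → singular.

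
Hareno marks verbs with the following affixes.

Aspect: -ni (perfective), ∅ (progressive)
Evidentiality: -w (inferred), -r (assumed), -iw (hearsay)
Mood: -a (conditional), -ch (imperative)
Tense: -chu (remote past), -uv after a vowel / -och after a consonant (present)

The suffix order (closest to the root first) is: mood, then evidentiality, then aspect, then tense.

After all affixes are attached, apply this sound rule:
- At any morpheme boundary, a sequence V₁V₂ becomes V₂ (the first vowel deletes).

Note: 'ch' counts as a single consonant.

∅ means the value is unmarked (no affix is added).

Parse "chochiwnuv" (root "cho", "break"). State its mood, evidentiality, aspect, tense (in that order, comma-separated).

imperative, hearsay, perfective, present

Segment: cho-ch-iw-ni-uv.
mood: -ch → imperative.
evidentiality: -iw → hearsay.
aspect: -ni → perfective.
tense: -uv/och → present.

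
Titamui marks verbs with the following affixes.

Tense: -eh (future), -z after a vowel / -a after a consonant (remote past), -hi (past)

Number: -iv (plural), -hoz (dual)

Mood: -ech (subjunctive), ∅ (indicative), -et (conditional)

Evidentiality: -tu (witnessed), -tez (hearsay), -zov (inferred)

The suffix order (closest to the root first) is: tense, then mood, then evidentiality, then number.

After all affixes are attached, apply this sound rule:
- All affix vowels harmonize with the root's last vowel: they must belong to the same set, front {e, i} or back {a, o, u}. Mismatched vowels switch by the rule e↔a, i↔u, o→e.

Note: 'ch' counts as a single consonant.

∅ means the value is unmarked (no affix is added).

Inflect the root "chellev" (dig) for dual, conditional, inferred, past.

Attach tense past -hi → chellevhi.
Attach mood conditional -et → chellevhiet.
Attach evidentiality inferred -zov → chellevhietzov.
Attach number dual -hoz → chellevhietzovhoz.
Apply vowel harmony: chellevhietzovhoz → chellevhietzevhez.

chellevhietzevhez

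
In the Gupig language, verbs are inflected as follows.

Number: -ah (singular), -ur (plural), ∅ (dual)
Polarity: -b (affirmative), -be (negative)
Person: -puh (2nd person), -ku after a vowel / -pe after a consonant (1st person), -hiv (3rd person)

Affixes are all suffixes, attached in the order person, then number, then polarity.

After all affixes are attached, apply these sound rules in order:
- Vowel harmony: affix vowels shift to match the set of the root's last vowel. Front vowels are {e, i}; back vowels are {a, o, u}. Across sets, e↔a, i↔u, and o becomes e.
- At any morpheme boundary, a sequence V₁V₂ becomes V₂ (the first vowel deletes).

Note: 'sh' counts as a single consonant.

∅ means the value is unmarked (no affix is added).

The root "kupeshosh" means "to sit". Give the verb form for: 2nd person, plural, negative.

kupeshoshpuhurba

Attach person 2nd person -puh → kupeshoshpuh.
Attach number plural -ur → kupeshoshpuhur.
Attach polarity negative -be → kupeshoshpuhurbe.
Apply vowel harmony: kupeshoshpuhurbe → kupeshoshpuhurba.
Vowel deletion: no change.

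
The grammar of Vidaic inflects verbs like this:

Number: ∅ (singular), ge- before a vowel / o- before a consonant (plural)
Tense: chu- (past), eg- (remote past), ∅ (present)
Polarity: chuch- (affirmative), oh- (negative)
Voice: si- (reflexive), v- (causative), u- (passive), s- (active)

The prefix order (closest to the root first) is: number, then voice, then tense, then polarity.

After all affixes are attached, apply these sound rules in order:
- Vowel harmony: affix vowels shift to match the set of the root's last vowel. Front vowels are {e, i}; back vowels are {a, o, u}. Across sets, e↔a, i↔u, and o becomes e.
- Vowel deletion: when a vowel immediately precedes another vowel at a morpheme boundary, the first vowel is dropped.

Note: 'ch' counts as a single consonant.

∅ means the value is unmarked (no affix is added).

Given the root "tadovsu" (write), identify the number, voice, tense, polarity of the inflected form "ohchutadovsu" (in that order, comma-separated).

Segment: oh-chu-u-tadovsu.
number: ∅ → singular.
voice: u- → passive.
tense: chu- → past.
polarity: oh- → negative.

singular, passive, past, negative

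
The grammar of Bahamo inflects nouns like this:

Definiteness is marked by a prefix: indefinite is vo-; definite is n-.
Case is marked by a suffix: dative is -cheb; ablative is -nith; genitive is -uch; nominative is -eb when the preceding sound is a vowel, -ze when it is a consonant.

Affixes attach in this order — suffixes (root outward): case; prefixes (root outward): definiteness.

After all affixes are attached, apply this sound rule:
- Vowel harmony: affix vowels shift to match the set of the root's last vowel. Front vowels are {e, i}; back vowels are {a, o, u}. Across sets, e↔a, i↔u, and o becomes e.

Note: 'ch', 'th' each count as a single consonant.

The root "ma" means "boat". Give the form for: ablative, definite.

nmanuth

Attach definiteness definite n- → nma.
Attach case ablative -nith → nmanith.
Apply vowel harmony: nmanith → nmanuth.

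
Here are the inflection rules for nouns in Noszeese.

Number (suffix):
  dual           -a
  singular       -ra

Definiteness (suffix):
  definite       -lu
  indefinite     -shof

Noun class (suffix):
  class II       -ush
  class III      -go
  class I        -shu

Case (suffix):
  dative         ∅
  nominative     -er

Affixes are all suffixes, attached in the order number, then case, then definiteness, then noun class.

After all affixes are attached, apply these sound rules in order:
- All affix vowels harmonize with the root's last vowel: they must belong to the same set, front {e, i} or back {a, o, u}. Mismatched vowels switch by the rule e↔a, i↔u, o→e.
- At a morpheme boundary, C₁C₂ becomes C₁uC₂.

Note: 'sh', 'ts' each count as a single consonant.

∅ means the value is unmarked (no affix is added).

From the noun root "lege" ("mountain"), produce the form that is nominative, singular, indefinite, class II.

Attach number singular -ra → legera.
Attach case nominative -er → legeraer.
Attach definiteness indefinite -shof → legeraershof.
Attach noun class class II -ush → legeraershofush.
Apply vowel harmony: legeraershofush → legereershefish.
Apply epenthesis: legereershefish → legereerushefish.

legereerushefish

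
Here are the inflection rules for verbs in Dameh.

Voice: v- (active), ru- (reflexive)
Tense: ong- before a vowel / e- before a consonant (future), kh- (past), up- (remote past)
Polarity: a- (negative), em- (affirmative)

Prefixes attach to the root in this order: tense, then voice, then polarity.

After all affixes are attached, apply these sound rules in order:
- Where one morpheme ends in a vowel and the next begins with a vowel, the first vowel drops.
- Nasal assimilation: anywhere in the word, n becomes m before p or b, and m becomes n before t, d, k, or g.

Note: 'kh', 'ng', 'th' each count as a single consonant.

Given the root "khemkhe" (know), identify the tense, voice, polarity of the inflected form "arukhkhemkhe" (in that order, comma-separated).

past, reflexive, negative

Segment: a-ru-kh-khemkhe.
tense: kh- → past.
voice: ru- → reflexive.
polarity: a- → negative.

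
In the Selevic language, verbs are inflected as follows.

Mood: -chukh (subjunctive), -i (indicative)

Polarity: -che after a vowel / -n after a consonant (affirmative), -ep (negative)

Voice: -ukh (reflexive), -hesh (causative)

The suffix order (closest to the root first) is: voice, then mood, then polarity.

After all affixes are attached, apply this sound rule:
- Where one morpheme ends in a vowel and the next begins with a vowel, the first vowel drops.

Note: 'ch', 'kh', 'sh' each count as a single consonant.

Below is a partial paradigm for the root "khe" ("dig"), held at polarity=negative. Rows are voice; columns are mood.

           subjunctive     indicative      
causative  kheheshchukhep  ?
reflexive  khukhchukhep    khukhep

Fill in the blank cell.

kheheshep

Attach voice causative -hesh → khehesh.
Attach mood indicative -i → kheheshi.
Attach polarity negative -ep → kheheshiep.
Apply vowel deletion: kheheshiep → kheheshep.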